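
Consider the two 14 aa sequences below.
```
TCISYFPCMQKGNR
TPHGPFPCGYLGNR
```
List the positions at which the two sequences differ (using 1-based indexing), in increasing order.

2, 3, 4, 5, 9, 10, 11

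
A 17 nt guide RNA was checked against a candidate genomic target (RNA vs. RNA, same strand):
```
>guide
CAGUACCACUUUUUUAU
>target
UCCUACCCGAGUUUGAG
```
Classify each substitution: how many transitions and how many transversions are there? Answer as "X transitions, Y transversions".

Mismatches (1-based):
site 1: C→U (pyrimidine→pyrimidine, transition)
site 2: A→C (purine→pyrimidine, transversion)
site 3: G→C (purine→pyrimidine, transversion)
site 8: A→C (purine→pyrimidine, transversion)
site 9: C→G (pyrimidine→purine, transversion)
site 10: U→A (pyrimidine→purine, transversion)
site 11: U→G (pyrimidine→purine, transversion)
site 15: U→G (pyrimidine→purine, transversion)
site 17: U→G (pyrimidine→purine, transversion)

1 transition, 8 transversions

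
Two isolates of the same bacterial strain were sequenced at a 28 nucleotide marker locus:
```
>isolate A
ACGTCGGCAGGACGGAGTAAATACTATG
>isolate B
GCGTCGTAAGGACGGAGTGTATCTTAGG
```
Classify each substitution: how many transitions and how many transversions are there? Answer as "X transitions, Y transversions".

3 transitions, 5 transversions

Transitions (purine↔purine or pyrimidine↔pyrimidine): 1 A→G, 19 A→G, 24 C→T.
Transversions (purine↔pyrimidine): 7 G→T, 8 C→A, 20 A→T, 23 A→C, 27 T→G.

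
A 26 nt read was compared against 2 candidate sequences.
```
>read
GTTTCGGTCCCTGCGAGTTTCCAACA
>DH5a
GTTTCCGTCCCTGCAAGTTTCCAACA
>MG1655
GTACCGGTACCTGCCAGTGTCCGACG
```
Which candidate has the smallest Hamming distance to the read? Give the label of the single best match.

DH5a differs at 2 positions; MG1655 differs at 7 positions. The closest is DH5a.

DH5a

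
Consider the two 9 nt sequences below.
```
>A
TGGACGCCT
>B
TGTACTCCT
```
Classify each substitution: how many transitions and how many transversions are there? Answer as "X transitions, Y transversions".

0 transitions, 2 transversions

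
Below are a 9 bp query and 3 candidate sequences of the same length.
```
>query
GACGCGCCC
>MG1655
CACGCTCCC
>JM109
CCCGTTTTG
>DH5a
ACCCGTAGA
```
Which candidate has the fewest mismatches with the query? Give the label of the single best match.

MG1655 differs at 2 bases; JM109 differs at 7 bases; DH5a differs at 8 bases. The closest is MG1655.

MG1655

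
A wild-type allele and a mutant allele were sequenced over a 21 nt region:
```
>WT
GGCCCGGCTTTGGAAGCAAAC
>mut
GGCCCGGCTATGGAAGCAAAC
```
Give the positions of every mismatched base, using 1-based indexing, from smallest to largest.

10

Scanning 1-based: 10: T/A.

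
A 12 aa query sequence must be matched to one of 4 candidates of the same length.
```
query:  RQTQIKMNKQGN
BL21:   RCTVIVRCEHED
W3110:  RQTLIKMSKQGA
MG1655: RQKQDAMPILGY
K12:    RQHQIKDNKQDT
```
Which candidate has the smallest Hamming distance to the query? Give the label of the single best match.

W3110

BL21 differs at 9 residues; W3110 differs at 3 residues; MG1655 differs at 7 residues; K12 differs at 4 residues. The closest is W3110.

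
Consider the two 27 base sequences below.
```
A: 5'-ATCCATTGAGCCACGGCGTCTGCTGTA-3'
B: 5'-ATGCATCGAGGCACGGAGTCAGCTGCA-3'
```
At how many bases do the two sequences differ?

6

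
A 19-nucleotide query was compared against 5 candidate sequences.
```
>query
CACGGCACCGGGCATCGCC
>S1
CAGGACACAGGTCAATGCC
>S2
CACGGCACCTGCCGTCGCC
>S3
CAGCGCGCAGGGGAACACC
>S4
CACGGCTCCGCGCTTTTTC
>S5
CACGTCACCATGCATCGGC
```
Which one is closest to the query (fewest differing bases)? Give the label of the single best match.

S2

Hamming distances to query — S1: 6; S2: 3; S3: 7; S4: 6; S5: 4.
Smallest is S2 with 3 mismatches.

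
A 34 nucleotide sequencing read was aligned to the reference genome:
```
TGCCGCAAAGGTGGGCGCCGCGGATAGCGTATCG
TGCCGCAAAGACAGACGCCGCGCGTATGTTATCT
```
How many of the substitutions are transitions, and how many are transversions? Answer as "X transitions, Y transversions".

5 transitions, 5 transversions

Mismatches (1-based):
position 11: G→A (purine→purine, transition)
position 12: T→C (pyrimidine→pyrimidine, transition)
position 13: G→A (purine→purine, transition)
position 15: G→A (purine→purine, transition)
position 23: G→C (purine→pyrimidine, transversion)
position 24: A→G (purine→purine, transition)
position 27: G→T (purine→pyrimidine, transversion)
position 28: C→G (pyrimidine→purine, transversion)
position 29: G→T (purine→pyrimidine, transversion)
position 34: G→T (purine→pyrimidine, transversion)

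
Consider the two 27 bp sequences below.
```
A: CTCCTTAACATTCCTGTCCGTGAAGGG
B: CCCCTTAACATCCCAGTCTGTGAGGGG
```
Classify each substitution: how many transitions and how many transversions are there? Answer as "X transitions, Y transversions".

4 transitions, 1 transversion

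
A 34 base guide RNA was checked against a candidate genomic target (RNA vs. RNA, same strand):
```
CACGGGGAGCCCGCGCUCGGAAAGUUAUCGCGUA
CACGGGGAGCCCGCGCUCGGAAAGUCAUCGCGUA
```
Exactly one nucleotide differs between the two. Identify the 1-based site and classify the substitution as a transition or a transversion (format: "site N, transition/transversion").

Site 26 changes U→C. U is a pyrimidine and C is a pyrimidine, so this is a transition.

site 26, transition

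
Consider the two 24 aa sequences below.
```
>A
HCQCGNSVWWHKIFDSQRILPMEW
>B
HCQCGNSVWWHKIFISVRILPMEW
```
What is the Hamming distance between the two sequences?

2

Comparing position by position, 2 residues differ: 15 (D/I), 17 (Q/V).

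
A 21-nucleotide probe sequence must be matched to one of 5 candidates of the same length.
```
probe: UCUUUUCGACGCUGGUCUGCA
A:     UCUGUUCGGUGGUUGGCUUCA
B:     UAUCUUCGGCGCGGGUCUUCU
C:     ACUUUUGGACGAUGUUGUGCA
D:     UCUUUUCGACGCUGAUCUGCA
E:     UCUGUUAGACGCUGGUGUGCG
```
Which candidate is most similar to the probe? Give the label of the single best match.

D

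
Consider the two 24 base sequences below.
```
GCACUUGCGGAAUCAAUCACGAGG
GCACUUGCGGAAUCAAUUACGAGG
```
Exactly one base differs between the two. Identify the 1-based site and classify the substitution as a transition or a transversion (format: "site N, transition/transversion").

The sequences differ only at site 18: C→U (pyrimidine→pyrimidine), a transition.

site 18, transition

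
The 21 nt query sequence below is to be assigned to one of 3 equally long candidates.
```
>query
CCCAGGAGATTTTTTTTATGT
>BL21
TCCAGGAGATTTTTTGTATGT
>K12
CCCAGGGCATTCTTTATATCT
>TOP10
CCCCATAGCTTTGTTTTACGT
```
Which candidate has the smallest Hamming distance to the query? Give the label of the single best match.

BL21 differs at 2 sites; K12 differs at 5 sites; TOP10 differs at 6 sites. The closest is BL21.

BL21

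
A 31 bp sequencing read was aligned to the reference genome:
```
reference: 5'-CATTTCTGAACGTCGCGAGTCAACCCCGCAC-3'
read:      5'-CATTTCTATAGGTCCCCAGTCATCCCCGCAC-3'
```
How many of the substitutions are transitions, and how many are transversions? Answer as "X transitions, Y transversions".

1 transition, 5 transversions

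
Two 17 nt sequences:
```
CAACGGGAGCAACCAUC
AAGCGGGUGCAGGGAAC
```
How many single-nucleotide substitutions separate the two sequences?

7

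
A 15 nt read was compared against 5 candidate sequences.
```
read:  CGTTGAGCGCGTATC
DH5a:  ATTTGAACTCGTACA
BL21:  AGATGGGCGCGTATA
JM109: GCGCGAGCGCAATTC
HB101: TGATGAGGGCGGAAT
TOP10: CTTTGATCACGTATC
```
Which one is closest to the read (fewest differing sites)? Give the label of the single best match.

DH5a differs at 6 sites; BL21 differs at 4 sites; JM109 differs at 7 sites; HB101 differs at 6 sites; TOP10 differs at 3 sites. The closest is TOP10.

TOP10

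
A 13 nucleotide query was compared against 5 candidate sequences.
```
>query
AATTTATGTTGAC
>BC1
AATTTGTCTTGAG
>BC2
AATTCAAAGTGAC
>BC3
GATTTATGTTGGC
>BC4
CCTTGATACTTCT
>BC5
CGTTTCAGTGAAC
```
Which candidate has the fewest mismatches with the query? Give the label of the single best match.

BC3

Hamming distances to query — BC1: 3; BC2: 4; BC3: 2; BC4: 8; BC5: 6.
Smallest is BC3 with 2 mismatches.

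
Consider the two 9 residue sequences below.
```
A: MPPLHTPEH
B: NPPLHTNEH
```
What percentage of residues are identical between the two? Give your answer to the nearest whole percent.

78%

Mismatches at positions 1, 7 (1-based): 2 of 9.
Identical positions: 7/9 = 77.78% → 78%.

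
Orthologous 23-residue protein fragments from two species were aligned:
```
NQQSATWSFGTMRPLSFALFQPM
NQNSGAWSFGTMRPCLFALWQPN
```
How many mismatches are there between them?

7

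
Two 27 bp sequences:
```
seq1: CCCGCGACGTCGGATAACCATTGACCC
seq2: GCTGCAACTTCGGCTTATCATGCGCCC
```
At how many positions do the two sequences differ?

The sequences differ at positions 1, 3, 6, 9, 14, 16, 18, 22, 23, 24 (1-based) — 10 in total.

10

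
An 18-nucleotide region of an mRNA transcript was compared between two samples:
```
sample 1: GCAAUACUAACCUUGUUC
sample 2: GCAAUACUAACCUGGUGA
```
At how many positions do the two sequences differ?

3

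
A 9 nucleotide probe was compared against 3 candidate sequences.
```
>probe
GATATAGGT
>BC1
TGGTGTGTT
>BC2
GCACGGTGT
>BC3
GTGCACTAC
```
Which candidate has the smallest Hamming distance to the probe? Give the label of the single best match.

Hamming distances to probe — BC1: 7; BC2: 6; BC3: 8.
Smallest is BC2 with 6 mismatches.

BC2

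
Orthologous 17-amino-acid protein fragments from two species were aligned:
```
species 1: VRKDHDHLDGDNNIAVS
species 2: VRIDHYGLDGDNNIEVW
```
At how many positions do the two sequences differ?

Comparing position by position, 5 positions differ: 3 (K/I), 6 (D/Y), 7 (H/G), 15 (A/E), 17 (S/W).

5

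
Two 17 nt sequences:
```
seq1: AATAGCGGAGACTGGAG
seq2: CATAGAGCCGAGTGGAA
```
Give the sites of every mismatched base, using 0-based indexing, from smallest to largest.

0, 5, 7, 8, 11, 16

Differences at site 0 (A→C), site 5 (C→A), site 7 (G→C), site 8 (A→C), site 11 (C→G), site 16 (G→A).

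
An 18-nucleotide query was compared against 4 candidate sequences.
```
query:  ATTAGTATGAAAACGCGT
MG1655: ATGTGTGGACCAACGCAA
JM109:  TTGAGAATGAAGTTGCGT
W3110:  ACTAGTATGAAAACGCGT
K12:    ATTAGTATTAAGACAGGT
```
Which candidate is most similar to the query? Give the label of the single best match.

W3110

Hamming distances to query — MG1655: 9; JM109: 6; W3110: 1; K12: 4.
Smallest is W3110 with 1 mismatch.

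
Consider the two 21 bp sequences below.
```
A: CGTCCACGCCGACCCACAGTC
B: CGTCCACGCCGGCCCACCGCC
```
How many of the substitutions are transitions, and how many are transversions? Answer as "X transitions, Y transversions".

2 transitions, 1 transversion

Mismatches (1-based):
position 12: A→G (purine→purine, transition)
position 18: A→C (purine→pyrimidine, transversion)
position 20: T→C (pyrimidine→pyrimidine, transition)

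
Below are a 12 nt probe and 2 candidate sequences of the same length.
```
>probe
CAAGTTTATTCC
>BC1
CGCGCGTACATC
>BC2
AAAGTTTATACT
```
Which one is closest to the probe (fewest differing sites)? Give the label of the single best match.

BC2

Hamming distances to probe — BC1: 7; BC2: 3.
Smallest is BC2 with 3 mismatches.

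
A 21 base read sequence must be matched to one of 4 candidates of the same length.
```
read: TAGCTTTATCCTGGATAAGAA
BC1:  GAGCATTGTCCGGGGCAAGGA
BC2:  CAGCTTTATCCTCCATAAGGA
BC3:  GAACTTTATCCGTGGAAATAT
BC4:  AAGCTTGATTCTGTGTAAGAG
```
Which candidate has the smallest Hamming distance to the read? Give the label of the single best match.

BC2

Hamming distances to read — BC1: 7; BC2: 4; BC3: 8; BC4: 6.
Smallest is BC2 with 4 mismatches.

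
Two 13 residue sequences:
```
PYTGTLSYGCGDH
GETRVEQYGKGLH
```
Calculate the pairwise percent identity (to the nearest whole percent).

Mismatches at positions 1, 2, 4, 5, 6, 7, 10, 12 (1-based): 8 of 13.
Identical positions: 5/13 = 38.46% → 38%.

38%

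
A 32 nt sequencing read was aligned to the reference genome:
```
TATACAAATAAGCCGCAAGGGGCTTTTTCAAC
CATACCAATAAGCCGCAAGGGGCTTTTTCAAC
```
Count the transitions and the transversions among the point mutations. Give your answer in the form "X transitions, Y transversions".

1 transition, 1 transversion

Transitions (purine↔purine or pyrimidine↔pyrimidine): 1 T→C.
Transversions (purine↔pyrimidine): 6 A→C.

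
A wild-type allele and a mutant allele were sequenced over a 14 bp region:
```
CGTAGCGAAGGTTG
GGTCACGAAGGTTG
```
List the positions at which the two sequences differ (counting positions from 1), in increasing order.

Differences at position 1 (C→G), position 4 (A→C), position 5 (G→A).

1, 4, 5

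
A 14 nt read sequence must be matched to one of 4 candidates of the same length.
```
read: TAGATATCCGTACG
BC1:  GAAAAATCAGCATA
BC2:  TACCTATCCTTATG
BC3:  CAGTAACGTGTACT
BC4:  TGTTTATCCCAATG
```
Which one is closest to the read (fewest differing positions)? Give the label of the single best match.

BC2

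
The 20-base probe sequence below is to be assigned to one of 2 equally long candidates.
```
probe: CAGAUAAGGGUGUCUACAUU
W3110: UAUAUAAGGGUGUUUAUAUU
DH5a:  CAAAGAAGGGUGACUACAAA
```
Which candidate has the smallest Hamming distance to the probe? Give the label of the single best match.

W3110 differs at 4 positions; DH5a differs at 5 positions. The closest is W3110.

W3110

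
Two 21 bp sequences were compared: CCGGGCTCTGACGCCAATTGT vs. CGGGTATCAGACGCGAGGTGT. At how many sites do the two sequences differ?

7

Comparing position by position, 7 sites differ: 2 (C/G), 5 (G/T), 6 (C/A), 9 (T/A), 15 (C/G), 17 (A/G), 18 (T/G).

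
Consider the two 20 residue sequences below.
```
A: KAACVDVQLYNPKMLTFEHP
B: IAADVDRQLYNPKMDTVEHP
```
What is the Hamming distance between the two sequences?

5

Mismatches (1-based): position 1: K→I; position 4: C→D; position 7: V→R; position 15: L→D; position 17: F→V.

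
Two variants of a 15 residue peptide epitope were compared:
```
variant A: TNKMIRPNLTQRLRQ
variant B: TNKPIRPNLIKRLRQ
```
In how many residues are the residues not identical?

3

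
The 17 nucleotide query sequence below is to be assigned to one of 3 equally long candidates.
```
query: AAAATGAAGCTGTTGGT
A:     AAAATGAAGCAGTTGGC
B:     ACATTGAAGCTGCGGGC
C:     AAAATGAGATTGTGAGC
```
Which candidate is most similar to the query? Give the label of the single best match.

A

A differs at 2 sites; B differs at 5 sites; C differs at 6 sites. The closest is A.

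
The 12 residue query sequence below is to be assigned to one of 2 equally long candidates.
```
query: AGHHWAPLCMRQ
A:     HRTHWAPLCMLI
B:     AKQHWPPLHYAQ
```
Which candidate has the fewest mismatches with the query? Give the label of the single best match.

A

A differs at 5 residues; B differs at 6 residues. The closest is A.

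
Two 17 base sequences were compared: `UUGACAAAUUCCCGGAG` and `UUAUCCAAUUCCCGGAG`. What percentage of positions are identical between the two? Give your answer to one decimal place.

82.4%

3 positions differ (3, 4, 6), so 14 of 17 match: 14/17 = 82.35%.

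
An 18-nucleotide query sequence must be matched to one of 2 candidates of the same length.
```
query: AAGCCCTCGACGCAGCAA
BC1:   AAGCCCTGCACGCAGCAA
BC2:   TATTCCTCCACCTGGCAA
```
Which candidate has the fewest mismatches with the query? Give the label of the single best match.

BC1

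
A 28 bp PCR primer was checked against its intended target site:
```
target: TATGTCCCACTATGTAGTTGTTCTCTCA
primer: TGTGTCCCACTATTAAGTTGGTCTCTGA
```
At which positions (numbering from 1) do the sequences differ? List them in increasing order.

2, 14, 15, 21, 27

Scanning 1-based: 2: A/G; 14: G/T; 15: T/A; 21: T/G; 27: C/G.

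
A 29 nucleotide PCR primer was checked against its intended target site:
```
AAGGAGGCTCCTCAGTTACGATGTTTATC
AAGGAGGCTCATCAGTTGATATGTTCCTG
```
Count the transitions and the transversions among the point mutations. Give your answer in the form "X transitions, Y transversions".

Mismatches (1-based):
position 11: C→A (pyrimidine→purine, transversion)
position 18: A→G (purine→purine, transition)
position 19: C→A (pyrimidine→purine, transversion)
position 20: G→T (purine→pyrimidine, transversion)
position 26: T→C (pyrimidine→pyrimidine, transition)
position 27: A→C (purine→pyrimidine, transversion)
position 29: C→G (pyrimidine→purine, transversion)

2 transitions, 5 transversions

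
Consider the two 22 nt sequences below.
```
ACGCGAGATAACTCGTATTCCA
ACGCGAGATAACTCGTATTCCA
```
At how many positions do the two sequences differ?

No positions differ; the sequences are identical.

0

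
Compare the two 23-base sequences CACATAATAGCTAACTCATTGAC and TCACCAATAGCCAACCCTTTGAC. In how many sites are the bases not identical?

The sequences differ at sites 1, 2, 3, 4, 5, 12, 16, 18 (1-based) — 8 in total.

8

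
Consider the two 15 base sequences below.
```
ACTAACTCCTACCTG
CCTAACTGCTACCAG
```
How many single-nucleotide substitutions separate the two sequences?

Mismatches (1-based): site 1: A→C; site 8: C→G; site 14: T→A.

3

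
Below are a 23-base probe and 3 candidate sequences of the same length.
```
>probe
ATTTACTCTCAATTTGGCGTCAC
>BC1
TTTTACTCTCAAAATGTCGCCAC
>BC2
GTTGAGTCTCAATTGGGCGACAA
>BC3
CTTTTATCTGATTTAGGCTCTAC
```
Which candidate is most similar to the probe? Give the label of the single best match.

BC1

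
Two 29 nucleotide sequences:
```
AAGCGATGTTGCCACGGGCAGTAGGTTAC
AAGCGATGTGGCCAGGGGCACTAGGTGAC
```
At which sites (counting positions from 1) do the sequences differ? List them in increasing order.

10, 15, 21, 27

Differences at site 10 (T→G), site 15 (C→G), site 21 (G→C), site 27 (T→G).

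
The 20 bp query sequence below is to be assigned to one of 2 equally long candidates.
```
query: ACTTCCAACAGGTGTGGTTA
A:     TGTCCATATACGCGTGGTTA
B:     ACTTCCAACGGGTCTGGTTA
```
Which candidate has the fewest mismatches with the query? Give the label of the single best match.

B

Hamming distances to query — A: 8; B: 2.
Smallest is B with 2 mismatches.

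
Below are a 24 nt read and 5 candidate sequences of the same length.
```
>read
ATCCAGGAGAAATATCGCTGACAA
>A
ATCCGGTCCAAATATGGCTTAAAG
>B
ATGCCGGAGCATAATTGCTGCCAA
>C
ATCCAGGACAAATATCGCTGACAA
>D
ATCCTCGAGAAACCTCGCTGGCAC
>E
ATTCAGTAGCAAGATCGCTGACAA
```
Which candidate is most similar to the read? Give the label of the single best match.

C

A differs at 8 sites; B differs at 7 sites; C differs at 1 site; D differs at 6 sites; E differs at 4 sites. The closest is C.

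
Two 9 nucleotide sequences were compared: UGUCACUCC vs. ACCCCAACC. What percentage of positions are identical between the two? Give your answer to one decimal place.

33.3%

6 positions differ (1, 2, 3, 5, 6, 7), so 3 of 9 match: 3/9 = 33.33%.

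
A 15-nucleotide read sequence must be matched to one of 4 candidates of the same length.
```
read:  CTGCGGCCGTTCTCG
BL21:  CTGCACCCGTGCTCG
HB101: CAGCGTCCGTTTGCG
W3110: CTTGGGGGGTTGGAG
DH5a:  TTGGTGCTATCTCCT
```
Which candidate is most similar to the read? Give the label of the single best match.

BL21

Hamming distances to read — BL21: 3; HB101: 4; W3110: 7; DH5a: 9.
Smallest is BL21 with 3 mismatches.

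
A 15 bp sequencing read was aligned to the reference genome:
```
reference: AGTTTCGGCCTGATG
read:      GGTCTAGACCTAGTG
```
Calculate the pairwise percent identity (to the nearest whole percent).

6 positions differ (1, 4, 6, 8, 12, 13), so 9 of 15 match: 9/15 = 60%.

60%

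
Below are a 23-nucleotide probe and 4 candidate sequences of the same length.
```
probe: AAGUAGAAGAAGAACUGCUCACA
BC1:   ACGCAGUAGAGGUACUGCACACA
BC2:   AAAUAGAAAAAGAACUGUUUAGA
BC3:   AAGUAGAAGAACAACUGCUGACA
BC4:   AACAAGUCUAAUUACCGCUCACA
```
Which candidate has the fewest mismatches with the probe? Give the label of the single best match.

BC3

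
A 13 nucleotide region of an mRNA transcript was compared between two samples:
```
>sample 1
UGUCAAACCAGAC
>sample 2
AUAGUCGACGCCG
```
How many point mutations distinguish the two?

Comparing position by position, 12 positions differ: 1 (U/A), 2 (G/U), 3 (U/A), 4 (C/G), 5 (A/U), 6 (A/C), 7 (A/G), 8 (C/A), 10 (A/G), 11 (G/C), 12 (A/C), 13 (C/G).

12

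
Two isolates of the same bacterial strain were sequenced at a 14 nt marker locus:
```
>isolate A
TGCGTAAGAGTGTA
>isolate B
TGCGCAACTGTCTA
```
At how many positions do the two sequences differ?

4

The sequences differ at positions 5, 8, 9, 12 (1-based) — 4 in total.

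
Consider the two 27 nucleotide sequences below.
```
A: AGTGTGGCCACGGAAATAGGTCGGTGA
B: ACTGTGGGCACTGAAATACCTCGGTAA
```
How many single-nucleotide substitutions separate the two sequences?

6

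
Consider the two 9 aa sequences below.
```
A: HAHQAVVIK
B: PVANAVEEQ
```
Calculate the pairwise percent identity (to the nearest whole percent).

Mismatches at positions 1, 2, 3, 4, 7, 8, 9 (1-based): 7 of 9.
Identical positions: 2/9 = 22.22% → 22%.

22%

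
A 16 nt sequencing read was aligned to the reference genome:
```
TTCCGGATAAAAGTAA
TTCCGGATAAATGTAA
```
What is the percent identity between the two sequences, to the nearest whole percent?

Mismatch at position 12 (1-based): 1 of 16.
Identical positions: 15/16 = 93.75% → 94%.

94%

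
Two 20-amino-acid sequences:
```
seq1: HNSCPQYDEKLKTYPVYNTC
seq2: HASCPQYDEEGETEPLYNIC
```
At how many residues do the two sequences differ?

7

Comparing position by position, 7 residues differ: 2 (N/A), 10 (K/E), 11 (L/G), 12 (K/E), 14 (Y/E), 16 (V/L), 19 (T/I).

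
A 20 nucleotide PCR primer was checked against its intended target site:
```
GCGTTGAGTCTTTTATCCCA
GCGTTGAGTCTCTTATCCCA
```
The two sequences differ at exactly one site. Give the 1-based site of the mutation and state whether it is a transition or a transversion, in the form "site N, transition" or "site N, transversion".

Site 12 changes T→C. T is a pyrimidine and C is a pyrimidine, so this is a transition.

site 12, transition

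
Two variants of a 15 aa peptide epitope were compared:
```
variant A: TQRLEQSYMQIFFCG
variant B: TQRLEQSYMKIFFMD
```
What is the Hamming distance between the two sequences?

Comparing position by position, 3 residues differ: 10 (Q/K), 14 (C/M), 15 (G/D).

3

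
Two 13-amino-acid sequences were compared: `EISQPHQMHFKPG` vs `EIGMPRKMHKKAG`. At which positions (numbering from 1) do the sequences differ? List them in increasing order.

3, 4, 6, 7, 10, 12

Differences at position 3 (S→G), position 4 (Q→M), position 6 (H→R), position 7 (Q→K), position 10 (F→K), position 12 (P→A).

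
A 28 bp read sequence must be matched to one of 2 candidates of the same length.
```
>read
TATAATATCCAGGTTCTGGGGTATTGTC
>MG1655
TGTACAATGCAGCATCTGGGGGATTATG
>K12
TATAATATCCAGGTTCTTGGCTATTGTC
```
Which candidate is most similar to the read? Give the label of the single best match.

K12

Hamming distances to read — MG1655: 9; K12: 2.
Smallest is K12 with 2 mismatches.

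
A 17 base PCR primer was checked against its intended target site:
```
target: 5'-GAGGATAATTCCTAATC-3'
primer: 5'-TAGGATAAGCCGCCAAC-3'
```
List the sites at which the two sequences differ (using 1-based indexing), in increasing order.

Scanning 1-based: 1: G/T; 9: T/G; 10: T/C; 12: C/G; 13: T/C; 14: A/C; 16: T/A.

1, 9, 10, 12, 13, 14, 16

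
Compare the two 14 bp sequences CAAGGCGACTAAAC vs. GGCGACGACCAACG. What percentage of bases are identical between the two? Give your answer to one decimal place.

7 positions differ (1, 2, 3, 5, 10, 13, 14), so 7 of 14 match: 7/14 = 50%.

50.0%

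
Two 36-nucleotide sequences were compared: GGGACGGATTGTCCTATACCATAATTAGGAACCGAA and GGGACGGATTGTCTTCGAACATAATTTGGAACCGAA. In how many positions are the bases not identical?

5

Comparing position by position, 5 positions differ: 14 (C/T), 16 (A/C), 17 (T/G), 19 (C/A), 27 (A/T).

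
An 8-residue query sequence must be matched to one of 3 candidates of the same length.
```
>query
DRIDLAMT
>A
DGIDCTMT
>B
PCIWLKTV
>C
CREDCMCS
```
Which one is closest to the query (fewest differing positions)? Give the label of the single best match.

Hamming distances to query — A: 3; B: 6; C: 6.
Smallest is A with 3 mismatches.

A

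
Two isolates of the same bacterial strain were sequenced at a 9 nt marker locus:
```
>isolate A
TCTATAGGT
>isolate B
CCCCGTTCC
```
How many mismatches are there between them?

8

Comparing position by position, 8 positions differ: 1 (T/C), 3 (T/C), 4 (A/C), 5 (T/G), 6 (A/T), 7 (G/T), 8 (G/C), 9 (T/C).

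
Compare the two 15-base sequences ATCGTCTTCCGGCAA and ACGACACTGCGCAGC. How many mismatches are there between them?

11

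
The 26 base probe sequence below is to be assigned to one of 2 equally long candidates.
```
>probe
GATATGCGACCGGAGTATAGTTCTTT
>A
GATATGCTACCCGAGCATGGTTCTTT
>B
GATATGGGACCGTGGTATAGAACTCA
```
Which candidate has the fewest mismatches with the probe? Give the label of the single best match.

Hamming distances to probe — A: 4; B: 7.
Smallest is A with 4 mismatches.

A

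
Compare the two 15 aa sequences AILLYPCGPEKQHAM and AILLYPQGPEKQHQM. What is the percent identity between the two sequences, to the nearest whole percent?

87%

Mismatches at positions 7, 14 (1-based): 2 of 15.
Identical positions: 13/15 = 86.67% → 87%.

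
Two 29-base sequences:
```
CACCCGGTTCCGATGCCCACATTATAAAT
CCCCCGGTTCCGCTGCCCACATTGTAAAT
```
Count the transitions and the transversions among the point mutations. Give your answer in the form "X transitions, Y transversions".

Mismatches (1-based):
site 2: A→C (purine→pyrimidine, transversion)
site 13: A→C (purine→pyrimidine, transversion)
site 24: A→G (purine→purine, transition)

1 transition, 2 transversions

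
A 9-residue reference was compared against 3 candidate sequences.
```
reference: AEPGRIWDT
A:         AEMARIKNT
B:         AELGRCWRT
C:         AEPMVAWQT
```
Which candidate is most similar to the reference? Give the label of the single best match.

B

Hamming distances to reference — A: 4; B: 3; C: 4.
Smallest is B with 3 mismatches.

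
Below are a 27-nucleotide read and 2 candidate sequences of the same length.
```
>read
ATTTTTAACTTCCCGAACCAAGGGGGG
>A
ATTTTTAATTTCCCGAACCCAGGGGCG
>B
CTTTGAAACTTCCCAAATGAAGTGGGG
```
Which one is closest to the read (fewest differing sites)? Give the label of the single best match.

A

Hamming distances to read — A: 3; B: 7.
Smallest is A with 3 mismatches.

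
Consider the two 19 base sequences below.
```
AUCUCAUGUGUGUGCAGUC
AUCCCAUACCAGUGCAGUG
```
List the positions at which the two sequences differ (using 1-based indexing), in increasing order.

4, 8, 9, 10, 11, 19

Differences at position 4 (U→C), position 8 (G→A), position 9 (U→C), position 10 (G→C), position 11 (U→A), position 19 (C→G).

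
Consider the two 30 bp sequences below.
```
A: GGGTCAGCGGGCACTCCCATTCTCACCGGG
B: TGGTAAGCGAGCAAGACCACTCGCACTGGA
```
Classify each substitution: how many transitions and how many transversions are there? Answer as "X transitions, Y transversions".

Transitions (purine↔purine or pyrimidine↔pyrimidine): 10 G→A, 20 T→C, 27 C→T, 30 G→A.
Transversions (purine↔pyrimidine): 1 G→T, 5 C→A, 14 C→A, 15 T→G, 16 C→A, 23 T→G.

4 transitions, 6 transversions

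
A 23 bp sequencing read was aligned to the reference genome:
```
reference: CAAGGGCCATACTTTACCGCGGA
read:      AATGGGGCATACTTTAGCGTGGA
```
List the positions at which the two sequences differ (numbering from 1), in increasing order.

1, 3, 7, 17, 20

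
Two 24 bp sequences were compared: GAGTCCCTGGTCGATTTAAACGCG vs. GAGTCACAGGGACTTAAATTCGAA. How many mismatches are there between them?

12

The sequences differ at bases 6, 8, 11, 12, 13, 14, 16, 17, 19, 20, 23, 24 (1-based) — 12 in total.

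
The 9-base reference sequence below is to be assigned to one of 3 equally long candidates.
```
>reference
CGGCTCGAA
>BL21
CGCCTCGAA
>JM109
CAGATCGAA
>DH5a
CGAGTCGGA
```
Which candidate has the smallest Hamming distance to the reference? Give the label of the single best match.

BL21 differs at 1 base; JM109 differs at 2 bases; DH5a differs at 3 bases. The closest is BL21.

BL21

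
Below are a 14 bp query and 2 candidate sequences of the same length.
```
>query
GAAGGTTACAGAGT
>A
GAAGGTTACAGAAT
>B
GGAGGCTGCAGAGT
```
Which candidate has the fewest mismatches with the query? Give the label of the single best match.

A differs at 1 site; B differs at 3 sites. The closest is A.

A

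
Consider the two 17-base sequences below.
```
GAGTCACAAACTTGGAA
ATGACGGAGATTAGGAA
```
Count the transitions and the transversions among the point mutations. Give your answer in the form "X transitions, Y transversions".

4 transitions, 4 transversions

Transitions (purine↔purine or pyrimidine↔pyrimidine): 1 G→A, 6 A→G, 9 A→G, 11 C→T.
Transversions (purine↔pyrimidine): 2 A→T, 4 T→A, 7 C→G, 13 T→A.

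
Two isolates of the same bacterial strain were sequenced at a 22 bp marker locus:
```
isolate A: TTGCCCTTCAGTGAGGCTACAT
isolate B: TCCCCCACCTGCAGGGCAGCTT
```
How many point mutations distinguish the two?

The sequences differ at sites 2, 3, 7, 8, 10, 12, 13, 14, 18, 19, 21 (1-based) — 11 in total.

11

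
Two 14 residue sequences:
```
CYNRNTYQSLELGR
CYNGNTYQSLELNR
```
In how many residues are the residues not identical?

2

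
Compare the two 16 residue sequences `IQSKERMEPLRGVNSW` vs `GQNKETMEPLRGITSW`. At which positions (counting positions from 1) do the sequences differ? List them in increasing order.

Scanning 1-based: 1: I/G; 3: S/N; 6: R/T; 13: V/I; 14: N/T.

1, 3, 6, 13, 14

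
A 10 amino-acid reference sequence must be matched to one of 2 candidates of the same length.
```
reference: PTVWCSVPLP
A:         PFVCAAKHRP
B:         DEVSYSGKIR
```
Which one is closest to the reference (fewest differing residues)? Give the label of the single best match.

A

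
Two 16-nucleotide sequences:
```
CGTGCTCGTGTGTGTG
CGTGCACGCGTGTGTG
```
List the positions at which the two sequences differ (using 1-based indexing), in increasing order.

6, 9

Scanning 1-based: 6: T/A; 9: T/C.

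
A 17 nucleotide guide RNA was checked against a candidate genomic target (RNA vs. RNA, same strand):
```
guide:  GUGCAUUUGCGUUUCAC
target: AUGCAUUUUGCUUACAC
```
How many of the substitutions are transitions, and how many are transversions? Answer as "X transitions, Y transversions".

Mismatches (1-based):
base 1: G→A (purine→purine, transition)
base 9: G→U (purine→pyrimidine, transversion)
base 10: C→G (pyrimidine→purine, transversion)
base 11: G→C (purine→pyrimidine, transversion)
base 14: U→A (pyrimidine→purine, transversion)

1 transition, 4 transversions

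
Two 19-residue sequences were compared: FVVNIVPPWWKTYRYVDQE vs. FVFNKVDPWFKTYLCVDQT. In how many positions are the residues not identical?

7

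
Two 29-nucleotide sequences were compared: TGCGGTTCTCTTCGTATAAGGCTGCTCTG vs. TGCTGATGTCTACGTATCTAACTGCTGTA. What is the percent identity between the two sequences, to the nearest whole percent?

Mismatches at positions 4, 6, 8, 12, 18, 19, 20, 21, 27, 29 (1-based): 10 of 29.
Identical positions: 19/29 = 65.52% → 66%.

66%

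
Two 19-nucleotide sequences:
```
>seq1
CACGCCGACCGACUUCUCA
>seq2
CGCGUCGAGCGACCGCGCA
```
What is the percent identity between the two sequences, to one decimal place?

Mismatches at positions 2, 5, 9, 14, 15, 17 (1-based): 6 of 19.
Identical positions: 13/19 = 68.42% → 68.4%.

68.4%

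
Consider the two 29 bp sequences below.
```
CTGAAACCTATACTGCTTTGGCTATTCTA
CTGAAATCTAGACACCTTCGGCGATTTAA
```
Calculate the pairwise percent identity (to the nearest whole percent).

72%

Mismatches at positions 7, 11, 14, 15, 19, 23, 27, 28 (1-based): 8 of 29.
Identical positions: 21/29 = 72.41% → 72%.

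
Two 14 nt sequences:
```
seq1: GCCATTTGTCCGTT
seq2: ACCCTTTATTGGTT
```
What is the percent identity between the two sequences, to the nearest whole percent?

64%

Mismatches at positions 1, 4, 8, 10, 11 (1-based): 5 of 14.
Identical positions: 9/14 = 64.29% → 64%.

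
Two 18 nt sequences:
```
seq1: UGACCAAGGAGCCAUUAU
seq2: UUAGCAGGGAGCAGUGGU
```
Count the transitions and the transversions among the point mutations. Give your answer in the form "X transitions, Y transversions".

Transitions (purine↔purine or pyrimidine↔pyrimidine): 7 A→G, 14 A→G, 17 A→G.
Transversions (purine↔pyrimidine): 2 G→U, 4 C→G, 13 C→A, 16 U→G.

3 transitions, 4 transversions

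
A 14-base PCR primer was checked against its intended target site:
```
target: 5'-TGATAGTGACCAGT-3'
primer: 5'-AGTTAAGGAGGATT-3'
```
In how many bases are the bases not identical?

The sequences differ at bases 1, 3, 6, 7, 10, 11, 13 (1-based) — 7 in total.

7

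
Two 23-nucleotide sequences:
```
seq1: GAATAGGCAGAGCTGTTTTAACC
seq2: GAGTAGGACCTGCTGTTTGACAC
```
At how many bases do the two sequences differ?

Comparing position by position, 8 bases differ: 3 (A/G), 8 (C/A), 9 (A/C), 10 (G/C), 11 (A/T), 19 (T/G), 21 (A/C), 22 (C/A).

8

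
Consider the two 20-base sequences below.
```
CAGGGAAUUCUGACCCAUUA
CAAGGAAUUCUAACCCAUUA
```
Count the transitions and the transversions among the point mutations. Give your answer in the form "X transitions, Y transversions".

Transitions (purine↔purine or pyrimidine↔pyrimidine): 3 G→A, 12 G→A.
Transversions (purine↔pyrimidine): none.

2 transitions, 0 transversions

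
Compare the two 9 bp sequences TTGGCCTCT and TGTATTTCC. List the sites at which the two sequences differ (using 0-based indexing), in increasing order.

1, 2, 3, 4, 5, 8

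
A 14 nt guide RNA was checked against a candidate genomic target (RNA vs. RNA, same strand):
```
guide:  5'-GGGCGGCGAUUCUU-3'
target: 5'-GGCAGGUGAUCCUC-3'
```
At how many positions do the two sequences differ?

Mismatches (1-based): position 3: G→C; position 4: C→A; position 7: C→U; position 11: U→C; position 14: U→C.

5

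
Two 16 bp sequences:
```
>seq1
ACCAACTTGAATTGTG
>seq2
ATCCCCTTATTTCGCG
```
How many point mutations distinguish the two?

The sequences differ at positions 2, 4, 5, 9, 10, 11, 13, 15 (1-based) — 8 in total.

8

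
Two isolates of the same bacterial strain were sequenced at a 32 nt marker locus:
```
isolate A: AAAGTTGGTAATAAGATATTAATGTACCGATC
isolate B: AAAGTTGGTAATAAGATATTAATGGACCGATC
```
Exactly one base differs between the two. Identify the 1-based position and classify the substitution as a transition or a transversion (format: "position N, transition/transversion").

position 25, transversion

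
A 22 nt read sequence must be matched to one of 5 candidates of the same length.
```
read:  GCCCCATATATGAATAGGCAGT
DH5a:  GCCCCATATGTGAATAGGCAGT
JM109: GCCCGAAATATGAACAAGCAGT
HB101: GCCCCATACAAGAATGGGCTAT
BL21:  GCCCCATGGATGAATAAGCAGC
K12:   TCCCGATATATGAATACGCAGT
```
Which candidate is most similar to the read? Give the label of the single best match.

DH5a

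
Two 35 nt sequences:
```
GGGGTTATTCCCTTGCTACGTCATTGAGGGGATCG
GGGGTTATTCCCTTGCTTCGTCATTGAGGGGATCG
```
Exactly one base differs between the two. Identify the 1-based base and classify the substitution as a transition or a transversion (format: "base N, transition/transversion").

base 18, transversion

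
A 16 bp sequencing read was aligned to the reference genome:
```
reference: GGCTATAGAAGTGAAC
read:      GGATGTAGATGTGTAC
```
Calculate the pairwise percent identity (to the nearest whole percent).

Mismatches at positions 3, 5, 10, 14 (1-based): 4 of 16.
Identical positions: 12/16 = 75% → 75%.

75%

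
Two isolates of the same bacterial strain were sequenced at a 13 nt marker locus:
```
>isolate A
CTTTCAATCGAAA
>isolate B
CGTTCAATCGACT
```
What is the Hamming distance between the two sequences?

3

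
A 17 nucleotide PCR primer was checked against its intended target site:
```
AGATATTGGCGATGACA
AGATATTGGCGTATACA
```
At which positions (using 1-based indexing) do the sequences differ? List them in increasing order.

12, 13, 14

Scanning 1-based: 12: A/T; 13: T/A; 14: G/T.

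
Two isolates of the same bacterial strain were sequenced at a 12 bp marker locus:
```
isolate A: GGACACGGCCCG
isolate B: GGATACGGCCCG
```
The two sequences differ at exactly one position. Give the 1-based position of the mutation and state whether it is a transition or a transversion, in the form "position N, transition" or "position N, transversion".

position 4, transition

The sequences differ only at position 4: C→T (pyrimidine→pyrimidine), a transition.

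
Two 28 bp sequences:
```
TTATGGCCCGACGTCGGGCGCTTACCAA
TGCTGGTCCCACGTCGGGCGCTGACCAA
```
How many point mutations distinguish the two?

5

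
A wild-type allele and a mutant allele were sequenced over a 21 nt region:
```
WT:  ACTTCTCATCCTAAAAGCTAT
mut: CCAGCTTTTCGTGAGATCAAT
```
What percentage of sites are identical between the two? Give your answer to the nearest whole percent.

10 positions differ (1, 3, 4, 7, 8, 11, 13, 15, 17, 19), so 11 of 21 match: 11/21 = 52.38%.

52%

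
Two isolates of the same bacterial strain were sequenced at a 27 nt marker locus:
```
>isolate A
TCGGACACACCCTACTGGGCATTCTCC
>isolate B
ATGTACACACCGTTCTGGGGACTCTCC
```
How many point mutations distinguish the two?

The sequences differ at positions 1, 2, 4, 12, 14, 20, 22 (1-based) — 7 in total.

7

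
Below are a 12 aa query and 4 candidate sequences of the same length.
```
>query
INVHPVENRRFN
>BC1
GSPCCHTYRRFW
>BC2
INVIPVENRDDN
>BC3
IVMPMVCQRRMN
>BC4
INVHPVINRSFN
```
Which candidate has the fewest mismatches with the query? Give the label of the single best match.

BC4

Hamming distances to query — BC1: 9; BC2: 3; BC3: 7; BC4: 2.
Smallest is BC4 with 2 mismatches.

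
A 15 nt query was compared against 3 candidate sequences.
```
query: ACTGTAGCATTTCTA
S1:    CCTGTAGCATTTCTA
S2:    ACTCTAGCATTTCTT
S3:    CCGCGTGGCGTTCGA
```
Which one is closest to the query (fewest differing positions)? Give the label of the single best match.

S1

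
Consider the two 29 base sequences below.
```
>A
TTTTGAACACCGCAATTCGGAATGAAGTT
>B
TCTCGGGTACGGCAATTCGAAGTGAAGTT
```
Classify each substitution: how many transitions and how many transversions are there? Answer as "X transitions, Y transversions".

7 transitions, 1 transversion

Mismatches (1-based):
position 2: T→C (pyrimidine→pyrimidine, transition)
position 4: T→C (pyrimidine→pyrimidine, transition)
position 6: A→G (purine→purine, transition)
position 7: A→G (purine→purine, transition)
position 8: C→T (pyrimidine→pyrimidine, transition)
position 11: C→G (pyrimidine→purine, transversion)
position 20: G→A (purine→purine, transition)
position 22: A→G (purine→purine, transition)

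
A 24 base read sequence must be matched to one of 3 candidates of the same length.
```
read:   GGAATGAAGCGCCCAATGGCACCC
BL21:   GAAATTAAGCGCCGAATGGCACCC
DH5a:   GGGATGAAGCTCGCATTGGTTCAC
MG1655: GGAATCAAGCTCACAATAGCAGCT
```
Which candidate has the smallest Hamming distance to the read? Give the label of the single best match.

Hamming distances to read — BL21: 3; DH5a: 7; MG1655: 6.
Smallest is BL21 with 3 mismatches.

BL21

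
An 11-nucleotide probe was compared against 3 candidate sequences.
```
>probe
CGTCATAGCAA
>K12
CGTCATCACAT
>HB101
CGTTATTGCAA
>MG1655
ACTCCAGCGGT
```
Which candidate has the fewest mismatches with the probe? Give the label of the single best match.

K12 differs at 3 positions; HB101 differs at 2 positions; MG1655 differs at 9 positions. The closest is HB101.

HB101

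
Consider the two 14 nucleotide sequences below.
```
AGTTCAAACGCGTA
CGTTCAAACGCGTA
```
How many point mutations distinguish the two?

1

Mismatches (1-based): site 1: A→C.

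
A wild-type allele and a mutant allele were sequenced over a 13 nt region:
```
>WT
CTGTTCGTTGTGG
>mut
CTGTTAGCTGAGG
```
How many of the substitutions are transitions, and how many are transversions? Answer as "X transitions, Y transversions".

1 transition, 2 transversions

Transitions (purine↔purine or pyrimidine↔pyrimidine): 8 T→C.
Transversions (purine↔pyrimidine): 6 C→A, 11 T→A.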